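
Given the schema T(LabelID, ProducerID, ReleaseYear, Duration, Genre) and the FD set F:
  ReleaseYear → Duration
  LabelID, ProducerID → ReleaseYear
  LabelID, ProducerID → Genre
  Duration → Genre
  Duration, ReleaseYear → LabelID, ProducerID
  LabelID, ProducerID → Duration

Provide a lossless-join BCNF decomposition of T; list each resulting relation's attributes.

{Duration, Genre}; {Duration, LabelID, ProducerID, ReleaseYear}

Candidate keys of the original relation: {LabelID, ProducerID}, {ReleaseYear}.
In {Duration, Genre, LabelID, ProducerID, ReleaseYear}, {Duration} is not a superkey ({Duration}⁺ restricted to this set is {Duration, Genre}), so split on Duration → Genre into {Duration, Genre} and {Duration, LabelID, ProducerID, ReleaseYear}.
{Duration, Genre} has no BCNF violation.
{Duration, LabelID, ProducerID, ReleaseYear} has no BCNF violation.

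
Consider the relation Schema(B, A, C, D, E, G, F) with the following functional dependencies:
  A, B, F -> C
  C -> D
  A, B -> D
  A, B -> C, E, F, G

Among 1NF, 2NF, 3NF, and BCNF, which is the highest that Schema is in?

2NF

Candidate key: {A, B}. Prime attributes: {A, B}.
For C -> D we have {C}⁺ = {C, D}; {C} is not a superkey, so BCNF fails.
Because {D} is non-prime and the left side of C -> D is not a superkey, the relation is not in 3NF.
Checking every proper subset of each key, none determines a non-prime attribute — 2NF is satisfied.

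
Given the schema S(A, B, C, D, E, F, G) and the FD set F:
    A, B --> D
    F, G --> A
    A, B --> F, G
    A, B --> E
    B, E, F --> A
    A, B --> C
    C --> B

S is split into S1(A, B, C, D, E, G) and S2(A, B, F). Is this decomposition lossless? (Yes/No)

S1 ∩ S2 = {A, B}; its closure under F is {A, B, C, D, E, F, G}.
This includes all of S1, so the common attributes are a superkey of S1 — the join is lossless.

Yes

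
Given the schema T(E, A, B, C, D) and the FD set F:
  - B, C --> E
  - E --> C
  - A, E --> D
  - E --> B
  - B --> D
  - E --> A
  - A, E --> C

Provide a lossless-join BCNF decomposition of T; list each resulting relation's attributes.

Candidate keys of the original relation: {B, C}, {E}.
In {A, B, C, D, E}, {B} is not a superkey ({B}⁺ restricted to this set is {B, D}), so split on B --> D into {B, D} and {A, B, C, E}.
{B, D}: every determinant is a superkey — BCNF.
{A, B, C, E}: every determinant is a superkey — BCNF.

{A, B, C, E}; {B, D}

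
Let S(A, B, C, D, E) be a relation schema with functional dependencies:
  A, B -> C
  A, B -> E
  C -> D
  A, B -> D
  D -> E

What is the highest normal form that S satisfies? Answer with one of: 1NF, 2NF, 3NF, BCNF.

2NF

Candidate key: {A, B}. Prime attributes: {A, B}.
C -> D breaks BCNF: {C}⁺ = {C, D, E}, so {C} is not a superkey.
C -> D has non-prime {D} on the right and a non-superkey on the left, so 3NF fails.
No non-prime attribute depends on a proper subset of any candidate key, so 2NF holds.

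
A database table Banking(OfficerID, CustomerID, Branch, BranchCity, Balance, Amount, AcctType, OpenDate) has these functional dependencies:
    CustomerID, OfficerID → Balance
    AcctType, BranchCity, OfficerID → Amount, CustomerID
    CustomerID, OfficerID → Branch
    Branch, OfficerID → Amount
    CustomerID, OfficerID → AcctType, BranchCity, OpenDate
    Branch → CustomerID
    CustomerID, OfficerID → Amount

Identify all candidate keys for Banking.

No FD produces {OfficerID}, so it must be in every candidate key.
{Branch, OfficerID}⁺ = {AcctType, Amount, Balance, Branch, BranchCity, CustomerID, OfficerID, OpenDate}, which is every attribute, so {Branch, OfficerID} is a candidate key.
{CustomerID, OfficerID}⁺ = {AcctType, Amount, Balance, Branch, BranchCity, CustomerID, OfficerID, OpenDate}, which is every attribute, so {CustomerID, OfficerID} is a candidate key.
{AcctType, BranchCity, OfficerID}⁺ = {AcctType, Amount, Balance, Branch, BranchCity, CustomerID, OfficerID, OpenDate}, which is every attribute, so {AcctType, BranchCity, OfficerID} is a candidate key.
No proper subset of any of these is a key, and no other minimal superkey exists.

{AcctType, BranchCity, OfficerID}, {Branch, OfficerID}, {CustomerID, OfficerID}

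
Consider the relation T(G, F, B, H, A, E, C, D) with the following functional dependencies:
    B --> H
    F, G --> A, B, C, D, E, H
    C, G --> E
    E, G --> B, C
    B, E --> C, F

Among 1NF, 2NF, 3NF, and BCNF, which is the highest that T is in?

Candidate keys: {C, G}, {E, G}, {F, G}. Prime attributes: {C, E, F, G}.
B --> H breaks BCNF: {B}⁺ = {B, H}, so {B} is not a superkey.
B --> H has non-prime {H} on the right and a non-superkey on the left, so 3NF fails.
No proper subset of a key has a non-prime attribute in its closure, so there is no partial dependency; 2NF holds.

2NF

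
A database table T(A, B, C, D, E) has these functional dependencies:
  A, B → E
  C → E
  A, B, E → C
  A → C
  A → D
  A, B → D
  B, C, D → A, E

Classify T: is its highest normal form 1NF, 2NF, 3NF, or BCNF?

Candidate keys: {A, B}, {B, C, D}. Prime attributes: {A, B, C, D}.
C → E: {C}⁺ = {C, E}, which is not all of the attributes, so the left side is not a superkey — BCNF is violated.
Because {E} is non-prime and the left side of C → E is not a superkey, the relation is not in 3NF.
{A} is a proper subset of the key {A, B}, and {A}⁺ contains the non-prime attribute {E} — a partial dependency, so 2NF is violated.

1NF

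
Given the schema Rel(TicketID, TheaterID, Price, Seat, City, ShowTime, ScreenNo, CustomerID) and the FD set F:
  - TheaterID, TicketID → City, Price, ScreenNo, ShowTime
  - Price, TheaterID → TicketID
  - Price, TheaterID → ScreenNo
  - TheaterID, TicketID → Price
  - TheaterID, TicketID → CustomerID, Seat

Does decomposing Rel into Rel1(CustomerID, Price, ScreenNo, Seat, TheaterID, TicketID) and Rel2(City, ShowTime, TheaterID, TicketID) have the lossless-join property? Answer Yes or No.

Common attributes: {TheaterID, TicketID}; their closure is {City, CustomerID, Price, ScreenNo, Seat, ShowTime, TheaterID, TicketID}.
Rel1 is contained in that closure, so Rel1 ∩ Rel2 → Rel1 holds and the join is lossless.

Yes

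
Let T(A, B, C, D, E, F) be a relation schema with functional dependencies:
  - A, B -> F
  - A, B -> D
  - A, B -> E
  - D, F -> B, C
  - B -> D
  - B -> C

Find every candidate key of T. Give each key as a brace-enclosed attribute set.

{A, B}, {A, D, F}

Attributes never on any right-hand side: {A} — every candidate key must contain it.
{A, B} is a candidate key since {A, B}⁺ = {A, B, C, D, E, F} covers every attribute.
{A, D, F} is a candidate key since {A, D, F}⁺ = {A, B, C, D, E, F} covers every attribute.
No proper subset of any of these is a key, and no other minimal superkey exists.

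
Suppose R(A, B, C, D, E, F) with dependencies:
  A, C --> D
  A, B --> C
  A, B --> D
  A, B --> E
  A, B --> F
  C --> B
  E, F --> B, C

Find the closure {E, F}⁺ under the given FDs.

Start with {E, F}.
E, F --> B, C applies; add {B, C} → now {B, C, E, F}.
No further FD applies.

{B, C, E, F}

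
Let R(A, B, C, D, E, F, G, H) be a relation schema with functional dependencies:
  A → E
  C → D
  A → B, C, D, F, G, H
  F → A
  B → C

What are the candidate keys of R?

Closure of {A} is {A, B, C, D, E, F, G, H}, the whole schema; {A} is a candidate key.
Closure of {F} is {A, B, C, D, E, F, G, H}, the whole schema; {F} is a candidate key.
Any other superkey properly contains one of these, so there are no further candidate keys.

{A}, {F}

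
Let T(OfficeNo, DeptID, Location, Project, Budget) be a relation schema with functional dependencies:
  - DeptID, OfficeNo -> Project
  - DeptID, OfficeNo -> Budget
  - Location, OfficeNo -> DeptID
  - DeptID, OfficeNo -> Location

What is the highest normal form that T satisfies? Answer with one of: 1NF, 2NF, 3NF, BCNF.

BCNF

Candidate keys: {DeptID, OfficeNo}, {Location, OfficeNo}. Prime attributes: {DeptID, Location, OfficeNo}.
Each dependency's left side is a superkey — BCNF holds.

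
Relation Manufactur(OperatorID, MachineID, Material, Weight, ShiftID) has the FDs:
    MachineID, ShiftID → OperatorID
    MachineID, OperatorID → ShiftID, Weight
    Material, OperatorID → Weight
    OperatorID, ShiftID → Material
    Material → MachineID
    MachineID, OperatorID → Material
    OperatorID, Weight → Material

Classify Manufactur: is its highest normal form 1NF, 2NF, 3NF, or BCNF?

Candidate keys: {MachineID, OperatorID}, {MachineID, ShiftID}, {Material, OperatorID}, {Material, ShiftID}, {OperatorID, ShiftID}, {OperatorID, Weight}. Prime attributes: {MachineID, Material, OperatorID, ShiftID, Weight}.
Material → MachineID breaks BCNF: {Material}⁺ = {MachineID, Material}, so {Material} is not a superkey.
But every attribute on its right side ({MachineID}) is prime, and the same holds for every other non-superkey FD, so 3NF still holds.

3NF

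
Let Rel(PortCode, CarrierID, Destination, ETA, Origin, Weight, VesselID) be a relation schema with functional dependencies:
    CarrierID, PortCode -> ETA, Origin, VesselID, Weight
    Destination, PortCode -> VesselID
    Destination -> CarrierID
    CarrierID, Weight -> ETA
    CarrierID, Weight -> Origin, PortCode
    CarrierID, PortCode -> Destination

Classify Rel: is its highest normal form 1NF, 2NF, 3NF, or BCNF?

Candidate keys: {CarrierID, PortCode}, {CarrierID, Weight}, {Destination, PortCode}, {Destination, Weight}. Prime attributes: {CarrierID, Destination, PortCode, Weight}.
Destination -> CarrierID breaks BCNF: {Destination}⁺ = {CarrierID, Destination}, so {Destination} is not a superkey.
But every attribute on its right side ({CarrierID}) is prime, and the same holds for every other non-superkey FD, so 3NF still holds.

3NF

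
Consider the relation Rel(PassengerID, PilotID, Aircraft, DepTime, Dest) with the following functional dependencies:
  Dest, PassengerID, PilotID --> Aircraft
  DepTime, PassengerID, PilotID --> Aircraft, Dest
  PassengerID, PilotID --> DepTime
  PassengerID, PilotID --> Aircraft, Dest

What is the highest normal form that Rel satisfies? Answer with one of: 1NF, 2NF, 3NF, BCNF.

Candidate key: {PassengerID, PilotID}. Prime attributes: {PassengerID, PilotID}.
The left-hand side of every FD is a superkey, so BCNF is satisfied.

BCNF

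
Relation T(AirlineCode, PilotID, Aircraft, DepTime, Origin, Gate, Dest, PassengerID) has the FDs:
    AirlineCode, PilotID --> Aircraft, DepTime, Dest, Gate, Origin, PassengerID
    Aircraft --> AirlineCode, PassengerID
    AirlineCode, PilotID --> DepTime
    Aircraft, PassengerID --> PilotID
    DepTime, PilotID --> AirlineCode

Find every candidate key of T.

{Aircraft}⁺ = {Aircraft, AirlineCode, DepTime, Dest, Gate, Origin, PassengerID, PilotID}, which is every attribute, so {Aircraft} is a candidate key.
{AirlineCode, PilotID}⁺ = {Aircraft, AirlineCode, DepTime, Dest, Gate, Origin, PassengerID, PilotID}, which is every attribute, so {AirlineCode, PilotID} is a candidate key.
{DepTime, PilotID}⁺ = {Aircraft, AirlineCode, DepTime, Dest, Gate, Origin, PassengerID, PilotID}, which is every attribute, so {DepTime, PilotID} is a candidate key.
Any other superkey properly contains one of these, so there are no further candidate keys.

{Aircraft}, {AirlineCode, PilotID}, {DepTime, PilotID}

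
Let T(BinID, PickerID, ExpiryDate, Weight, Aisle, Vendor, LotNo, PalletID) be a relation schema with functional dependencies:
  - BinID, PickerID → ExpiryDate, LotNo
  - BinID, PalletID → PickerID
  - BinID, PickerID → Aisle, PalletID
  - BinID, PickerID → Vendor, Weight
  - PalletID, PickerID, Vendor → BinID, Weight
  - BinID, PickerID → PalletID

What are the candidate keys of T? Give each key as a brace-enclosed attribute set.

{BinID, PalletID}⁺ = {Aisle, BinID, ExpiryDate, LotNo, PalletID, PickerID, Vendor, Weight}, which is every attribute, so {BinID, PalletID} is a candidate key.
{BinID, PickerID}⁺ = {Aisle, BinID, ExpiryDate, LotNo, PalletID, PickerID, Vendor, Weight}, which is every attribute, so {BinID, PickerID} is a candidate key.
{PalletID, PickerID, Vendor}⁺ = {Aisle, BinID, ExpiryDate, LotNo, PalletID, PickerID, Vendor, Weight}, which is every attribute, so {PalletID, PickerID, Vendor} is a candidate key.
Any other superkey properly contains one of these, so there are no further candidate keys.

{BinID, PalletID}, {BinID, PickerID}, {PalletID, PickerID, Vendor}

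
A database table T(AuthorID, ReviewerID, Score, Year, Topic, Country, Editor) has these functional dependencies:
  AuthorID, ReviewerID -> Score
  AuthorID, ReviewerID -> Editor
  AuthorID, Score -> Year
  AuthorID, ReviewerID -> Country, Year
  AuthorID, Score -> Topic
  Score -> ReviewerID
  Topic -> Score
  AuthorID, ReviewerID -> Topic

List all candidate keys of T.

No FD produces {AuthorID}, so it must be in every candidate key.
Closure of {AuthorID, ReviewerID} is {AuthorID, Country, Editor, ReviewerID, Score, Topic, Year}, the whole schema; {AuthorID, ReviewerID} is a candidate key.
Closure of {AuthorID, Score} is {AuthorID, Country, Editor, ReviewerID, Score, Topic, Year}, the whole schema; {AuthorID, Score} is a candidate key.
Closure of {AuthorID, Topic} is {AuthorID, Country, Editor, ReviewerID, Score, Topic, Year}, the whole schema; {AuthorID, Topic} is a candidate key.
No proper subset of any of these is a key, and no other minimal superkey exists.

{AuthorID, ReviewerID}, {AuthorID, Score}, {AuthorID, Topic}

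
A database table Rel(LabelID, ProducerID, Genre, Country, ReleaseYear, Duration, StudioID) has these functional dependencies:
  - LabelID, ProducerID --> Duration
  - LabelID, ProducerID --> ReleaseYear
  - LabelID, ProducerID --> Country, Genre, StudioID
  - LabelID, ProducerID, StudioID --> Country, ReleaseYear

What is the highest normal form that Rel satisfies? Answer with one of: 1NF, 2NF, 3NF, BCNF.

BCNF

Candidate key: {LabelID, ProducerID}. Prime attributes: {LabelID, ProducerID}.
Each dependency's left side is a superkey — BCNF holds.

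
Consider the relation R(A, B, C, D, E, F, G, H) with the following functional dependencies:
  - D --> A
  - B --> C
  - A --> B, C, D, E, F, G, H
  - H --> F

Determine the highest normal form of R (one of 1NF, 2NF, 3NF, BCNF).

Candidate keys: {A}, {D}. Prime attributes: {A, D}.
B --> C breaks BCNF: {B}⁺ = {B, C}, so {B} is not a superkey.
B --> C determines the non-prime attribute {C} from a non-superkey — 3NF is violated.
Every candidate key is a single attribute, so no partial dependency is possible; 2NF holds.

2NF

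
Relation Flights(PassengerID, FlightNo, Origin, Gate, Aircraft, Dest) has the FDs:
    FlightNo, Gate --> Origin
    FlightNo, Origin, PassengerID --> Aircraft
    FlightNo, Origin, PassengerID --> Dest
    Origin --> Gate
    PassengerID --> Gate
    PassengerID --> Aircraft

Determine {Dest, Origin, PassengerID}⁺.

{Aircraft, Dest, Gate, Origin, PassengerID}

Start with {Dest, Origin, PassengerID}.
Origin --> Gate applies; add {Gate} → now {Dest, Gate, Origin, PassengerID}.
PassengerID --> Aircraft applies; add {Aircraft} → now {Aircraft, Dest, Gate, Origin, PassengerID}.
No further FD applies.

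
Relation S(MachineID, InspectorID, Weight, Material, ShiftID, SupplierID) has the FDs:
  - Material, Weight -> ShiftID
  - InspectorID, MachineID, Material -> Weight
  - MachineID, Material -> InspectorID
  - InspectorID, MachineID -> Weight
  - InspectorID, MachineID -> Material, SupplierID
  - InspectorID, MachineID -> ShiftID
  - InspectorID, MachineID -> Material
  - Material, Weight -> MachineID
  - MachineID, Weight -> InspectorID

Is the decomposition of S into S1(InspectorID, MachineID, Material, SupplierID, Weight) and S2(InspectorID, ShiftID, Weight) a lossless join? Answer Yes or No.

Common attributes: {InspectorID, Weight}; their closure is {InspectorID, Weight}.
The closure covers neither S1 nor S2 entirely; the join is not lossless.

No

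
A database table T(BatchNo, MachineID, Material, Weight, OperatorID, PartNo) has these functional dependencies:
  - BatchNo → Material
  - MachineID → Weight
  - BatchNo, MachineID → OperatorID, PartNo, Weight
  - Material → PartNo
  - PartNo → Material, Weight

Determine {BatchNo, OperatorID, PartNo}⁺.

Start with {BatchNo, OperatorID, PartNo}.
BatchNo → Material applies; add {Material} → now {BatchNo, Material, OperatorID, PartNo}.
PartNo → Material, Weight applies; add {Weight} → now {BatchNo, Material, OperatorID, PartNo, Weight}.
No further FD applies.

{BatchNo, Material, OperatorID, PartNo, Weight}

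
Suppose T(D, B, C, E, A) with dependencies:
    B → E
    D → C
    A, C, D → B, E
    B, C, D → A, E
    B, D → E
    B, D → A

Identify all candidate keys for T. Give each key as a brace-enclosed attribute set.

No FD produces {D}, so it must be in every candidate key.
Closure of {A, D} is {A, B, C, D, E}, the whole schema; {A, D} is a candidate key.
Closure of {B, D} is {A, B, C, D, E}, the whole schema; {B, D} is a candidate key.
No proper subset of any of these is a key, and no other minimal superkey exists.

{A, D}, {B, D}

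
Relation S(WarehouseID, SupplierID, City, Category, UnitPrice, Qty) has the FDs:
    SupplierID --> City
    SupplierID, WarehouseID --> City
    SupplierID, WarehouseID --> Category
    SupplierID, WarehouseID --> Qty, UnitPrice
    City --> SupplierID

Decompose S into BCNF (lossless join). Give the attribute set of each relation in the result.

Candidate keys of the original relation: {City, WarehouseID}, {SupplierID, WarehouseID}.
In {Category, City, Qty, SupplierID, UnitPrice, WarehouseID}, {SupplierID} is not a superkey ({SupplierID}⁺ restricted to this set is {City, SupplierID}), so split on SupplierID --> City into {City, SupplierID} and {Category, Qty, SupplierID, UnitPrice, WarehouseID}.
{City, SupplierID} is in BCNF.
{Category, Qty, SupplierID, UnitPrice, WarehouseID} is in BCNF.

{Category, Qty, SupplierID, UnitPrice, WarehouseID}; {City, SupplierID}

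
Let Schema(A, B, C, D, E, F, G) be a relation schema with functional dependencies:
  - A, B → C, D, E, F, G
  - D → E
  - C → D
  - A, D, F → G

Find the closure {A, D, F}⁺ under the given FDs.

{A, D, E, F, G}

Start with {A, D, F}.
D → E applies; add {E} → now {A, D, E, F}.
A, D, F → G applies; add {G} → now {A, D, E, F, G}.
No further FD applies.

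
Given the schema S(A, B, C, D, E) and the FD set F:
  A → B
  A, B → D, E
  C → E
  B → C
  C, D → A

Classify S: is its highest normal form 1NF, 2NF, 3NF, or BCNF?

1NF

Candidate keys: {A}, {B, D}, {C, D}. Prime attributes: {A, B, C, D}.
C → E: {C}⁺ = {C, E}, which is not all of the attributes, so the left side is not a superkey — BCNF is violated.
C → E has non-prime {E} on the right and a non-superkey on the left, so 3NF fails.
{B} is a proper subset of the key {B, D}, and {B}⁺ contains the non-prime attribute {E} — a partial dependency, so 2NF is violated.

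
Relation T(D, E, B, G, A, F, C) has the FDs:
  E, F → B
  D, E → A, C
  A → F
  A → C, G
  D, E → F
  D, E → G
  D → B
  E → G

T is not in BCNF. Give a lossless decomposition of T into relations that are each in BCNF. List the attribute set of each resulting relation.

{A, C, F}; {A, D, E}; {B, E, F}; {E, G}

Candidate key of the original relation: {D, E}.
Within {A, B, C, D, E, F, G}: {E, F}⁺ ∩ {A, B, C, D, E, F, G} = {B, E, F, G}, not the whole set, so E, F → B, G violates BCNF; decompose into {B, E, F, G} and {A, C, D, E, F}.
Within {B, E, F, G}: {E}⁺ ∩ {B, E, F, G} = {E, G}, not the whole set, so E → G violates BCNF; decompose into {E, G} and {B, E, F}.
{E, G}: every determinant is a superkey — BCNF.
{B, E, F}: every determinant is a superkey — BCNF.
Within {A, C, D, E, F}: {A}⁺ ∩ {A, C, D, E, F} = {A, C, F}, not the whole set, so A → C, F violates BCNF; decompose into {A, C, F} and {A, D, E}.
{A, C, F}: every determinant is a superkey — BCNF.
{A, D, E}: every determinant is a superkey — BCNF.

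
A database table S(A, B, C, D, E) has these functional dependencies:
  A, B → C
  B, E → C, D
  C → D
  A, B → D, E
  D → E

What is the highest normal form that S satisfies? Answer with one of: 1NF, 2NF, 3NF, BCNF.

2NF

Candidate key: {A, B}. Prime attributes: {A, B}.
For B, E → C, D we have {B, E}⁺ = {B, C, D, E}; {B, E} is not a superkey, so BCNF fails.
B, E → C, D has non-prime {C, D} on the right and a non-superkey on the left, so 3NF fails.
No proper subset of a key has a non-prime attribute in its closure, so there is no partial dependency; 2NF holds.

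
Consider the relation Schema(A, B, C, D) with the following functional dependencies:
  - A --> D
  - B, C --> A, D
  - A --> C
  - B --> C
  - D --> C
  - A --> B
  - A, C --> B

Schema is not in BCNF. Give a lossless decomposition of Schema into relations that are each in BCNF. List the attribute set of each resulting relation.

Candidate keys of the original relation: {A}, {B}.
{A, B, C, D}: {D} determines {C, D} here but is not a superkey — split on D --> C, giving {C, D} and {A, B, D}.
{C, D} has no BCNF violation.
{A, B, D} has no BCNF violation.

{A, B, D}; {C, D}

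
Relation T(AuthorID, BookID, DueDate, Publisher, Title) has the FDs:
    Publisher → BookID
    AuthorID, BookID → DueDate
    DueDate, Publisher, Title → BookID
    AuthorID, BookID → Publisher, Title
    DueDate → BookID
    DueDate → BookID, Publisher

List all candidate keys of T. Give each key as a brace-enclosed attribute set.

No FD produces {AuthorID}, so it must be in every candidate key.
Closure of {AuthorID, BookID} is {AuthorID, BookID, DueDate, Publisher, Title}, the whole schema; {AuthorID, BookID} is a candidate key.
Closure of {AuthorID, DueDate} is {AuthorID, BookID, DueDate, Publisher, Title}, the whole schema; {AuthorID, DueDate} is a candidate key.
Closure of {AuthorID, Publisher} is {AuthorID, BookID, DueDate, Publisher, Title}, the whole schema; {AuthorID, Publisher} is a candidate key.
These are minimal and exhaustive — every other superkey contains one of them.

{AuthorID, BookID}, {AuthorID, DueDate}, {AuthorID, Publisher}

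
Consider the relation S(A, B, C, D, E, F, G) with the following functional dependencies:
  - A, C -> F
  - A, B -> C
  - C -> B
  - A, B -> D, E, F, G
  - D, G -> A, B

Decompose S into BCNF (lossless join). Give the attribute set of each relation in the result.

Candidate keys of the original relation: {A, B}, {A, C}, {D, G}.
In {A, B, C, D, E, F, G}, {C} is not a superkey ({C}⁺ restricted to this set is {B, C}), so split on C -> B into {B, C} and {A, C, D, E, F, G}.
{B, C}: every determinant is a superkey — BCNF.
{A, C, D, E, F, G}: every determinant is a superkey — BCNF.

{A, C, D, E, F, G}; {B, C}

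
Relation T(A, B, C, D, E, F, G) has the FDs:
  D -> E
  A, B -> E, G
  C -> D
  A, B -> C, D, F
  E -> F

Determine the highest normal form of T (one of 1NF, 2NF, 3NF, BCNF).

2NF

Candidate key: {A, B}. Prime attributes: {A, B}.
D -> E breaks BCNF: {D}⁺ = {D, E, F}, so {D} is not a superkey.
Because {E} is non-prime and the left side of D -> E is not a superkey, the relation is not in 3NF.
Checking every proper subset of each key, none determines a non-prime attribute — 2NF is satisfied.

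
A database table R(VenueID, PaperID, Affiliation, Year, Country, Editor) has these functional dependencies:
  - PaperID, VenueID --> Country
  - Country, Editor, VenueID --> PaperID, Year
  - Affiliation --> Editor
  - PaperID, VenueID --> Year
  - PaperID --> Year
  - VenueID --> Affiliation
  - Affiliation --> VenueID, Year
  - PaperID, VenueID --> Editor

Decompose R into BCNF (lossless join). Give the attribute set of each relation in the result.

{Affiliation, Country, PaperID}; {Affiliation, Editor, VenueID, Year}

Candidate keys of the original relation: {Affiliation, Country}, {Affiliation, PaperID}, {Country, VenueID}, {PaperID, VenueID}.
Within {Affiliation, Country, Editor, PaperID, VenueID, Year}: {Affiliation}⁺ ∩ {Affiliation, Country, Editor, PaperID, VenueID, Year} = {Affiliation, Editor, VenueID, Year}, not the whole set, so Affiliation --> Editor, VenueID, Year violates BCNF; decompose into {Affiliation, Editor, VenueID, Year} and {Affiliation, Country, PaperID}.
{Affiliation, Editor, VenueID, Year} has no BCNF violation.
{Affiliation, Country, PaperID} has no BCNF violation.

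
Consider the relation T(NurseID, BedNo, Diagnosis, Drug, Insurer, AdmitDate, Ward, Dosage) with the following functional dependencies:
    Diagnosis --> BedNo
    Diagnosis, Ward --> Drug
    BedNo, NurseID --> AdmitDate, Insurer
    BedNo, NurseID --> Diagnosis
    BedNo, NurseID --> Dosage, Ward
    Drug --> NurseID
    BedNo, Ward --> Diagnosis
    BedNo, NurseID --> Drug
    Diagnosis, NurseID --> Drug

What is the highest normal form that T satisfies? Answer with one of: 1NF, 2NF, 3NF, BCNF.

Candidate keys: {BedNo, Drug}, {BedNo, NurseID}, {BedNo, Ward}, {Diagnosis, Drug}, {Diagnosis, NurseID}, {Diagnosis, Ward}. Prime attributes: {BedNo, Diagnosis, Drug, NurseID, Ward}.
For Diagnosis --> BedNo we have {Diagnosis}⁺ = {BedNo, Diagnosis}; {Diagnosis} is not a superkey, so BCNF fails.
Its right-hand attributes {BedNo} are all prime, as are those of every other non-superkey FD — the relation is in 3NF.

3NF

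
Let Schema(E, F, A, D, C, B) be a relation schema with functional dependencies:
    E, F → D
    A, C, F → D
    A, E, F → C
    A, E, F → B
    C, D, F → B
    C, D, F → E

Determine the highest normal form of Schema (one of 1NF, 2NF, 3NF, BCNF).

Candidate keys: {A, C, F}, {A, E, F}. Prime attributes: {A, C, E, F}.
For E, F → D we have {E, F}⁺ = {D, E, F}; {E, F} is not a superkey, so BCNF fails.
E, F → D has non-prime {D} on the right and a non-superkey on the left, so 3NF fails.
Since {E, F} ⊂ {A, E, F} and {E, F}⁺ ⊇ {D} with {D} non-prime, there is a partial dependency; 2NF fails.

1NF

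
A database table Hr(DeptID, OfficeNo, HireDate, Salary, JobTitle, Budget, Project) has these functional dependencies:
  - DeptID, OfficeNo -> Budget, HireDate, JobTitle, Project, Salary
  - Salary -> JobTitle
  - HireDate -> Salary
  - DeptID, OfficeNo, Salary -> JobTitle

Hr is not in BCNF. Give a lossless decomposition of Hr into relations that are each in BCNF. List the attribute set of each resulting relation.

Candidate key of the original relation: {DeptID, OfficeNo}.
{Budget, DeptID, HireDate, JobTitle, OfficeNo, Project, Salary}: {Salary} determines {JobTitle, Salary} here but is not a superkey — split on Salary -> JobTitle, giving {JobTitle, Salary} and {Budget, DeptID, HireDate, OfficeNo, Project, Salary}.
{JobTitle, Salary}: every determinant is a superkey — BCNF.
{Budget, DeptID, HireDate, OfficeNo, Project, Salary}: {HireDate} determines {HireDate, Salary} here but is not a superkey — split on HireDate -> Salary, giving {HireDate, Salary} and {Budget, DeptID, HireDate, OfficeNo, Project}.
{HireDate, Salary}: every determinant is a superkey — BCNF.
{Budget, DeptID, HireDate, OfficeNo, Project}: every determinant is a superkey — BCNF.

{Budget, DeptID, HireDate, OfficeNo, Project}; {HireDate, Salary}; {JobTitle, Salary}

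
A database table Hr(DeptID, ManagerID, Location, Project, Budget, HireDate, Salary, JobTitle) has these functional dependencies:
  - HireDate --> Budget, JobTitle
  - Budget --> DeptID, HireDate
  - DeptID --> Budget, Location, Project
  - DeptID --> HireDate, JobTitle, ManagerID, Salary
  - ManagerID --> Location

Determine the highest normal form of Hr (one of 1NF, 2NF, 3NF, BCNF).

Candidate keys: {Budget}, {DeptID}, {HireDate}. Prime attributes: {Budget, DeptID, HireDate}.
ManagerID --> Location breaks BCNF: {ManagerID}⁺ = {Location, ManagerID}, so {ManagerID} is not a superkey.
ManagerID --> Location determines the non-prime attribute {Location} from a non-superkey — 3NF is violated.
All keys have size 1, which rules out partial dependencies — 2NF is satisfied.

2NF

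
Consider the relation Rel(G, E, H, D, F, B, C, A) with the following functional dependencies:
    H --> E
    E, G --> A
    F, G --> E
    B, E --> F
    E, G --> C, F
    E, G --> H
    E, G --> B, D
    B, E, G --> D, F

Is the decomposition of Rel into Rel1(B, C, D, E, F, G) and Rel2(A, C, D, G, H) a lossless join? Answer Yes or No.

Common attributes: {C, D, G}; their closure is {C, D, G}.
Neither Rel1 nor Rel2 is contained in that closure, so the decomposition is lossy.

No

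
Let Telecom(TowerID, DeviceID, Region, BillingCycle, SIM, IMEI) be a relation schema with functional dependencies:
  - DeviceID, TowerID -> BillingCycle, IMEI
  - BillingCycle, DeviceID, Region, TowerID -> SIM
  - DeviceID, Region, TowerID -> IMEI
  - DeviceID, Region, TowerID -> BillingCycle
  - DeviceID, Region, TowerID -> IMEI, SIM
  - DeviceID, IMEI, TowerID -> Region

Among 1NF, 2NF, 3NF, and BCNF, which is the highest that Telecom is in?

BCNF

Candidate key: {DeviceID, TowerID}. Prime attributes: {DeviceID, TowerID}.
The left-hand side of every FD is a superkey, so BCNF is satisfied.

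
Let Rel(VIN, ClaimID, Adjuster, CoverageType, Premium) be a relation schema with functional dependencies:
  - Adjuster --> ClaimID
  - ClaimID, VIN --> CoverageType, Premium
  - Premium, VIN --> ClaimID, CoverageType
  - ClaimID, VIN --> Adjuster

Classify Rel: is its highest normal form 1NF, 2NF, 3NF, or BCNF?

3NF

Candidate keys: {Adjuster, VIN}, {ClaimID, VIN}, {Premium, VIN}. Prime attributes: {Adjuster, ClaimID, Premium, VIN}.
For Adjuster --> ClaimID we have {Adjuster}⁺ = {Adjuster, ClaimID}; {Adjuster} is not a superkey, so BCNF fails.
But every attribute on its right side ({ClaimID}) is prime, and the same holds for every other non-superkey FD, so 3NF still holds.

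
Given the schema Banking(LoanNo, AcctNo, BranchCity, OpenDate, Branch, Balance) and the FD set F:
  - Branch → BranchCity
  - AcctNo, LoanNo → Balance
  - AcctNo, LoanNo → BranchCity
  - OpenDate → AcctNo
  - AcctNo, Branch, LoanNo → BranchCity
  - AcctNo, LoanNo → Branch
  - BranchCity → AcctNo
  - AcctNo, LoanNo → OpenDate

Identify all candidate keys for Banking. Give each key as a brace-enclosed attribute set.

No FD produces {LoanNo}, so it must be in every candidate key.
{AcctNo, LoanNo} is a candidate key since {AcctNo, LoanNo}⁺ = {AcctNo, Balance, Branch, BranchCity, LoanNo, OpenDate} covers every attribute.
{Branch, LoanNo} is a candidate key since {Branch, LoanNo}⁺ = {AcctNo, Balance, Branch, BranchCity, LoanNo, OpenDate} covers every attribute.
{BranchCity, LoanNo} is a candidate key since {BranchCity, LoanNo}⁺ = {AcctNo, Balance, Branch, BranchCity, LoanNo, OpenDate} covers every attribute.
{LoanNo, OpenDate} is a candidate key since {LoanNo, OpenDate}⁺ = {AcctNo, Balance, Branch, BranchCity, LoanNo, OpenDate} covers every attribute.
These are minimal and exhaustive — every other superkey contains one of them.

{AcctNo, LoanNo}, {Branch, LoanNo}, {BranchCity, LoanNo}, {LoanNo, OpenDate}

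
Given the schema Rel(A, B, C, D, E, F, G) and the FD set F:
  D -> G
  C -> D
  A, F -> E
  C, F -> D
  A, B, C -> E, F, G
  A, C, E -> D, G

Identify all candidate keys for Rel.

Attributes never on any right-hand side: {A, B, C} — every candidate key must contain all of them.
{A, B, C} is a candidate key since {A, B, C}⁺ = {A, B, C, D, E, F, G} covers every attribute.
No other minimal set has full closure, so this is the only candidate key.

{A, B, C}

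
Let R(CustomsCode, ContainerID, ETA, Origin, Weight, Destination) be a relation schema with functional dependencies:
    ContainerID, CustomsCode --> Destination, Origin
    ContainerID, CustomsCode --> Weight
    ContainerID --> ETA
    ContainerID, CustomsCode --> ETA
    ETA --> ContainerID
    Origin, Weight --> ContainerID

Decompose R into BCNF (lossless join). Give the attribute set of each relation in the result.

{ContainerID, ETA}; {ContainerID, Origin, Weight}; {CustomsCode, Destination, Origin, Weight}

Candidate keys of the original relation: {ContainerID, CustomsCode}, {CustomsCode, ETA}, {CustomsCode, Origin, Weight}.
In {ContainerID, CustomsCode, Destination, ETA, Origin, Weight}, {ContainerID} is not a superkey ({ContainerID}⁺ restricted to this set is {ContainerID, ETA}), so split on ContainerID --> ETA into {ContainerID, ETA} and {ContainerID, CustomsCode, Destination, Origin, Weight}.
{ContainerID, ETA} has no BCNF violation.
In {ContainerID, CustomsCode, Destination, Origin, Weight}, {Origin, Weight} is not a superkey ({Origin, Weight}⁺ restricted to this set is {ContainerID, Origin, Weight}), so split on Origin, Weight --> ContainerID into {ContainerID, Origin, Weight} and {CustomsCode, Destination, Origin, Weight}.
{ContainerID, Origin, Weight} has no BCNF violation.
{CustomsCode, Destination, Origin, Weight} has no BCNF violation.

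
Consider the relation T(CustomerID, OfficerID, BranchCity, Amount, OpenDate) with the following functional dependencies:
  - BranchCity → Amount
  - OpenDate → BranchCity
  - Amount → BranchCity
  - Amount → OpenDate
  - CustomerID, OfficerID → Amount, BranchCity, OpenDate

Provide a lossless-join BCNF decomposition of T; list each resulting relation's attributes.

Candidate key of the original relation: {CustomerID, OfficerID}.
In {Amount, BranchCity, CustomerID, OfficerID, OpenDate}, {BranchCity} is not a superkey ({BranchCity}⁺ restricted to this set is {Amount, BranchCity, OpenDate}), so split on BranchCity → Amount, OpenDate into {Amount, BranchCity, OpenDate} and {BranchCity, CustomerID, OfficerID}.
{Amount, BranchCity, OpenDate}: every determinant is a superkey — BCNF.
{BranchCity, CustomerID, OfficerID}: every determinant is a superkey — BCNF.

{Amount, BranchCity, OpenDate}; {BranchCity, CustomerID, OfficerID}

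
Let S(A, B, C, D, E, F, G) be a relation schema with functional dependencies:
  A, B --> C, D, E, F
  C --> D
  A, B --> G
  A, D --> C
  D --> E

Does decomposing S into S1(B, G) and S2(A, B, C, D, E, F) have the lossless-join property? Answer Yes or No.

No

S1 ∩ S2 = {B}; its closure under F is {B}.
Neither S1 nor S2 is contained in that closure, so the decomposition is lossy.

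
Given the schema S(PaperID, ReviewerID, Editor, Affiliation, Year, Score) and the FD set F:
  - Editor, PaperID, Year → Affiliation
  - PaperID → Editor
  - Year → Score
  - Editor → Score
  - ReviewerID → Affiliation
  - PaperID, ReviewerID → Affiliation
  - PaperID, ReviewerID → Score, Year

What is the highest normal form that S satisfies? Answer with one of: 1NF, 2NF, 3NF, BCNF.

1NF

Candidate key: {PaperID, ReviewerID}. Prime attributes: {PaperID, ReviewerID}.
Editor, PaperID, Year → Affiliation breaks BCNF: {Editor, PaperID, Year}⁺ = {Affiliation, Editor, PaperID, Score, Year}, so {Editor, PaperID, Year} is not a superkey.
Because {Affiliation} is non-prime and the left side of Editor, PaperID, Year → Affiliation is not a superkey, the relation is not in 3NF.
{PaperID} is a proper subset of the key {PaperID, ReviewerID}, and {PaperID}⁺ contains the non-prime attributes {Editor, Score} — a partial dependency, so 2NF is violated.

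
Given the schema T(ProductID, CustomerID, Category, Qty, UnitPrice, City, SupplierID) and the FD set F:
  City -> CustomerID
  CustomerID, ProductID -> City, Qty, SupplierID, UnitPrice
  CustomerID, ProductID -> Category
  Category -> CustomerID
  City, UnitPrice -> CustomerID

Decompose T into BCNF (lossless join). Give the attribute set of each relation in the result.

Candidate keys of the original relation: {Category, ProductID}, {City, ProductID}, {CustomerID, ProductID}.
Within {Category, City, CustomerID, ProductID, Qty, SupplierID, UnitPrice}: {City}⁺ ∩ {Category, City, CustomerID, ProductID, Qty, SupplierID, UnitPrice} = {City, CustomerID}, not the whole set, so City -> CustomerID violates BCNF; decompose into {City, CustomerID} and {Category, City, ProductID, Qty, SupplierID, UnitPrice}.
{City, CustomerID}: every determinant is a superkey — BCNF.
{Category, City, ProductID, Qty, SupplierID, UnitPrice}: every determinant is a superkey — BCNF.

{Category, City, ProductID, Qty, SupplierID, UnitPrice}; {City, CustomerID}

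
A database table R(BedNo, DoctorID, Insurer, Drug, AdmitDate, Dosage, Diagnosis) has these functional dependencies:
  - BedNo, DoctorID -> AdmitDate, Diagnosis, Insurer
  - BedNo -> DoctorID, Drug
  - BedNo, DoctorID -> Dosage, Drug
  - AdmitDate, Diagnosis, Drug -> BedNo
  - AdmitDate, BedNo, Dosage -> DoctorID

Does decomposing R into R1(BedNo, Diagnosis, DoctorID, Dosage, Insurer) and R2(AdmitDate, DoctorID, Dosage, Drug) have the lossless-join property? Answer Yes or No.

No

The shared attributes are {DoctorID, Dosage} and {DoctorID, Dosage}⁺ = {DoctorID, Dosage}.
Neither R1 nor R2 is contained in that closure, so the decomposition is lossy.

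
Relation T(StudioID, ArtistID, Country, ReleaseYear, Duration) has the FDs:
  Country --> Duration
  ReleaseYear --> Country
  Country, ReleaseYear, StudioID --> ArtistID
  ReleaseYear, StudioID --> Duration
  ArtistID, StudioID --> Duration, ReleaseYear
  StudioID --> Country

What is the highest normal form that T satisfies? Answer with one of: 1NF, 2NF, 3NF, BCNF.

1NF

Candidate keys: {ArtistID, StudioID}, {ReleaseYear, StudioID}. Prime attributes: {ArtistID, ReleaseYear, StudioID}.
Country --> Duration breaks BCNF: {Country}⁺ = {Country, Duration}, so {Country} is not a superkey.
Country --> Duration has non-prime {Duration} on the right and a non-superkey on the left, so 3NF fails.
{StudioID} is a proper subset of the key {ArtistID, StudioID}, and {StudioID}⁺ contains the non-prime attributes {Country, Duration} — a partial dependency, so 2NF is violated.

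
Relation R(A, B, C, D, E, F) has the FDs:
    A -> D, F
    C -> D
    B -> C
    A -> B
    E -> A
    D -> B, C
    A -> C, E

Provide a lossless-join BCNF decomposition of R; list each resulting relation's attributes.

Candidate keys of the original relation: {A}, {E}.
Within {A, B, C, D, E, F}: {C}⁺ ∩ {A, B, C, D, E, F} = {B, C, D}, not the whole set, so C -> B, D violates BCNF; decompose into {B, C, D} and {A, C, E, F}.
{B, C, D} has no BCNF violation.
{A, C, E, F} has no BCNF violation.

{A, C, E, F}; {B, C, D}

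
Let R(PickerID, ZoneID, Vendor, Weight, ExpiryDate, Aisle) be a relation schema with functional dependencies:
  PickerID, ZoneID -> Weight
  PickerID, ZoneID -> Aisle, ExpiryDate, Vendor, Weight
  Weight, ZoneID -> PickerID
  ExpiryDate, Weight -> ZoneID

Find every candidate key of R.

{ExpiryDate, Weight}, {PickerID, ZoneID}, {Weight, ZoneID}

Closure of {ExpiryDate, Weight} is {Aisle, ExpiryDate, PickerID, Vendor, Weight, ZoneID}, the whole schema; {ExpiryDate, Weight} is a candidate key.
Closure of {PickerID, ZoneID} is {Aisle, ExpiryDate, PickerID, Vendor, Weight, ZoneID}, the whole schema; {PickerID, ZoneID} is a candidate key.
Closure of {Weight, ZoneID} is {Aisle, ExpiryDate, PickerID, Vendor, Weight, ZoneID}, the whole schema; {Weight, ZoneID} is a candidate key.
Any other superkey properly contains one of these, so there are no further candidate keys.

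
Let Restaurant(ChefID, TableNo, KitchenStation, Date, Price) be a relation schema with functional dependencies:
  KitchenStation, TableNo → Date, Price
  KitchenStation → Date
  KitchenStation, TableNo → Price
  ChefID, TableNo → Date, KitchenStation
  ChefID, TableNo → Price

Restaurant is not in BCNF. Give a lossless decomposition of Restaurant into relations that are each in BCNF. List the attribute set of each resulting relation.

Candidate key of the original relation: {ChefID, TableNo}.
In {ChefID, Date, KitchenStation, Price, TableNo}, {KitchenStation, TableNo} is not a superkey ({KitchenStation, TableNo}⁺ restricted to this set is {Date, KitchenStation, Price, TableNo}), so split on KitchenStation, TableNo → Date, Price into {Date, KitchenStation, Price, TableNo} and {ChefID, KitchenStation, TableNo}.
In {Date, KitchenStation, Price, TableNo}, {KitchenStation} is not a superkey ({KitchenStation}⁺ restricted to this set is {Date, KitchenStation}), so split on KitchenStation → Date into {Date, KitchenStation} and {KitchenStation, Price, TableNo}.
{Date, KitchenStation}: every determinant is a superkey — BCNF.
{KitchenStation, Price, TableNo}: every determinant is a superkey — BCNF.
{ChefID, KitchenStation, TableNo}: every determinant is a superkey — BCNF.

{ChefID, KitchenStation, TableNo}; {Date, KitchenStation}; {KitchenStation, Price, TableNo}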